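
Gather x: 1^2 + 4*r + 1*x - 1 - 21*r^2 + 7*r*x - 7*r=-21*r^2 - 3*r + x*(7*r + 1)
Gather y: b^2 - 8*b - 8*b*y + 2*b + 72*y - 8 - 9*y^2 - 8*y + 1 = b^2 - 6*b - 9*y^2 + y*(64 - 8*b) - 7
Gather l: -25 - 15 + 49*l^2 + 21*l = 49*l^2 + 21*l - 40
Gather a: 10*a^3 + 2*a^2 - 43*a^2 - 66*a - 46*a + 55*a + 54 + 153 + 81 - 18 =10*a^3 - 41*a^2 - 57*a + 270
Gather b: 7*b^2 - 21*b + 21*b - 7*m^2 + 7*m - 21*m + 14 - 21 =7*b^2 - 7*m^2 - 14*m - 7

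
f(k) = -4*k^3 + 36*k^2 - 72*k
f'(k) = -12*k^2 + 72*k - 72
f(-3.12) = 696.56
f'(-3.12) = -413.45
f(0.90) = -38.56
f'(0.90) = -16.92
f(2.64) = -12.77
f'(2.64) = 34.44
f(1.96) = -32.94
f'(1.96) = 23.02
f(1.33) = -41.49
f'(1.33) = 2.53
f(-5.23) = 1933.49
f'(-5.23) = -776.79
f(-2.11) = 349.77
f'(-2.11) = -277.35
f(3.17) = 6.10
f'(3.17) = 35.65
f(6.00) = 0.00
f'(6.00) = -72.00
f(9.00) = -648.00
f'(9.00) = -396.00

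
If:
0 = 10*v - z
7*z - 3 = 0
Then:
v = 3/70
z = 3/7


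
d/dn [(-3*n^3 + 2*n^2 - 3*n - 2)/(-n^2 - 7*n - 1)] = (3*n^4 + 42*n^3 - 8*n^2 - 8*n - 11)/(n^4 + 14*n^3 + 51*n^2 + 14*n + 1)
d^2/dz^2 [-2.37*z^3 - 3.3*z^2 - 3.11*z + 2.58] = -14.22*z - 6.6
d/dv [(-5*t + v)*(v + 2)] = -5*t + 2*v + 2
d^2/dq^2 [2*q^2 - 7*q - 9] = 4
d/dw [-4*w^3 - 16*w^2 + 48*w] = -12*w^2 - 32*w + 48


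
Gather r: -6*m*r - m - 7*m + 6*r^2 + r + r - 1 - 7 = -8*m + 6*r^2 + r*(2 - 6*m) - 8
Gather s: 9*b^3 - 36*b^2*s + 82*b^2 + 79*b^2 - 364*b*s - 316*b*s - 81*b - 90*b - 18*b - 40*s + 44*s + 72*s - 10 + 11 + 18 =9*b^3 + 161*b^2 - 189*b + s*(-36*b^2 - 680*b + 76) + 19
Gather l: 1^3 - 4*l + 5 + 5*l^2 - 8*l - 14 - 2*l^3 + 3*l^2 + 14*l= -2*l^3 + 8*l^2 + 2*l - 8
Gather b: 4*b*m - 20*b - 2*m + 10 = b*(4*m - 20) - 2*m + 10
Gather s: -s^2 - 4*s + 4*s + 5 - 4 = 1 - s^2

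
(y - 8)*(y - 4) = y^2 - 12*y + 32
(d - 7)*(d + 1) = d^2 - 6*d - 7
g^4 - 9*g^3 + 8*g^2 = g^2*(g - 8)*(g - 1)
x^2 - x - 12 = (x - 4)*(x + 3)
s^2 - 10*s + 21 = (s - 7)*(s - 3)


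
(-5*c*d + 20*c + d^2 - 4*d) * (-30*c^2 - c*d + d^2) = 150*c^3*d - 600*c^3 - 25*c^2*d^2 + 100*c^2*d - 6*c*d^3 + 24*c*d^2 + d^4 - 4*d^3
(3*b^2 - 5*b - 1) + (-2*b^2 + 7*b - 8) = b^2 + 2*b - 9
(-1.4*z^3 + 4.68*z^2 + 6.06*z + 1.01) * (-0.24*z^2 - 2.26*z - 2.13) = 0.336*z^5 + 2.0408*z^4 - 9.0492*z^3 - 23.9064*z^2 - 15.1904*z - 2.1513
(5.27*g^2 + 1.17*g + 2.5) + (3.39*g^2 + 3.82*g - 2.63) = 8.66*g^2 + 4.99*g - 0.13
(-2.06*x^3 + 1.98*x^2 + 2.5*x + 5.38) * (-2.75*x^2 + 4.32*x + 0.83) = 5.665*x^5 - 14.3442*x^4 - 0.0311999999999983*x^3 - 2.3516*x^2 + 25.3166*x + 4.4654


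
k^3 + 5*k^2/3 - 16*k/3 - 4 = (k - 2)*(k + 2/3)*(k + 3)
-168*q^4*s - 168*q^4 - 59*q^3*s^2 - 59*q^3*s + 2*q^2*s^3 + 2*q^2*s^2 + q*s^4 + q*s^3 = (-8*q + s)*(3*q + s)*(7*q + s)*(q*s + q)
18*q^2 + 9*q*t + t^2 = (3*q + t)*(6*q + t)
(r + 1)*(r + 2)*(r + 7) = r^3 + 10*r^2 + 23*r + 14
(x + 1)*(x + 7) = x^2 + 8*x + 7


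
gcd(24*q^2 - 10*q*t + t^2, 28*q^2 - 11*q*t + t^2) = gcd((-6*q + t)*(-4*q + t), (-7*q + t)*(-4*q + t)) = 4*q - t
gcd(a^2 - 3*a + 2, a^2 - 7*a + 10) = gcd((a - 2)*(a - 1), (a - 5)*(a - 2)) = a - 2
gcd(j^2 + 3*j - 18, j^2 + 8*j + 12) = j + 6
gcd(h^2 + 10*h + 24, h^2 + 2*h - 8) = h + 4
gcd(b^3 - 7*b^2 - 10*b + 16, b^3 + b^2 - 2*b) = b^2 + b - 2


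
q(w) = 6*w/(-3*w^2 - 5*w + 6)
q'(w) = 6*w*(6*w + 5)/(-3*w^2 - 5*w + 6)^2 + 6/(-3*w^2 - 5*w + 6)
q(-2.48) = 290.62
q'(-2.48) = 55964.36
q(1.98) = -0.76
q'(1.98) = 0.43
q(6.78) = -0.25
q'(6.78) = 0.03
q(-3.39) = 1.76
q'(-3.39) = 1.83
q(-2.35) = -11.92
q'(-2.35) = 96.84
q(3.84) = -0.40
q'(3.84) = 0.09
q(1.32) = -1.36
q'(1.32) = 1.98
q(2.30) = -0.65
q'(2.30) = 0.29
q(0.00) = 0.00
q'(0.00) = 1.00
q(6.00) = -0.27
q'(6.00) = 0.04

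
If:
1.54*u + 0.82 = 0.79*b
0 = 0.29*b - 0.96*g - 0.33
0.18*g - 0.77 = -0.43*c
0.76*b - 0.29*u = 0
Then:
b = -0.25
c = 1.97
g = -0.42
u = -0.66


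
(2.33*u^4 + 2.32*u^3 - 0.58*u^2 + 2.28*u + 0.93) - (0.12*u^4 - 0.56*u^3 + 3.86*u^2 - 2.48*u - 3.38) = 2.21*u^4 + 2.88*u^3 - 4.44*u^2 + 4.76*u + 4.31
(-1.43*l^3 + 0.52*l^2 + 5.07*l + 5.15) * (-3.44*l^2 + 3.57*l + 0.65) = 4.9192*l^5 - 6.8939*l^4 - 16.5139*l^3 + 0.721900000000002*l^2 + 21.681*l + 3.3475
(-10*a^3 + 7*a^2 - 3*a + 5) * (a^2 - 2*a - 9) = -10*a^5 + 27*a^4 + 73*a^3 - 52*a^2 + 17*a - 45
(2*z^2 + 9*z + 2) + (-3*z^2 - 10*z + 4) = -z^2 - z + 6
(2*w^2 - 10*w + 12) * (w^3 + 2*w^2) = 2*w^5 - 6*w^4 - 8*w^3 + 24*w^2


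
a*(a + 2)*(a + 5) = a^3 + 7*a^2 + 10*a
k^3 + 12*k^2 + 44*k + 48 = (k + 2)*(k + 4)*(k + 6)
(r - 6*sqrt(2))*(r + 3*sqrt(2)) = r^2 - 3*sqrt(2)*r - 36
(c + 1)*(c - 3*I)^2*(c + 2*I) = c^4 + c^3 - 4*I*c^3 + 3*c^2 - 4*I*c^2 + 3*c - 18*I*c - 18*I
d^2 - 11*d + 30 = (d - 6)*(d - 5)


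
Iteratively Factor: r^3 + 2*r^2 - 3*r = (r - 1)*(r^2 + 3*r) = r*(r - 1)*(r + 3)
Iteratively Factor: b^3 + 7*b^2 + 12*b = (b)*(b^2 + 7*b + 12) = b*(b + 4)*(b + 3)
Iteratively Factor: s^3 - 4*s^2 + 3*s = (s - 1)*(s^2 - 3*s) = (s - 3)*(s - 1)*(s)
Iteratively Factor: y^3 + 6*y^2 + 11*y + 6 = (y + 1)*(y^2 + 5*y + 6) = (y + 1)*(y + 3)*(y + 2)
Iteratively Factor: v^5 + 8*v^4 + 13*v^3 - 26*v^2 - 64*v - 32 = (v + 4)*(v^4 + 4*v^3 - 3*v^2 - 14*v - 8) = (v + 1)*(v + 4)*(v^3 + 3*v^2 - 6*v - 8) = (v + 1)*(v + 4)^2*(v^2 - v - 2) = (v + 1)^2*(v + 4)^2*(v - 2)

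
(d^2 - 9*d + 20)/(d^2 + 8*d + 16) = (d^2 - 9*d + 20)/(d^2 + 8*d + 16)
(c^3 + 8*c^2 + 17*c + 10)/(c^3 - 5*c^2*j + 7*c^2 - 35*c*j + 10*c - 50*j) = (c + 1)/(c - 5*j)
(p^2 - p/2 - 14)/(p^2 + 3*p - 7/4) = 2*(p - 4)/(2*p - 1)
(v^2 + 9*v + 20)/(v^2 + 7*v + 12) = (v + 5)/(v + 3)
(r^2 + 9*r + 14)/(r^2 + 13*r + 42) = (r + 2)/(r + 6)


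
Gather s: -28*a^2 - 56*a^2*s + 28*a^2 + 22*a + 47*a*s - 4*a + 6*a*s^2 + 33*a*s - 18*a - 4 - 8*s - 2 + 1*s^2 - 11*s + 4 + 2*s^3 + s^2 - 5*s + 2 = 2*s^3 + s^2*(6*a + 2) + s*(-56*a^2 + 80*a - 24)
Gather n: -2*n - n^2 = -n^2 - 2*n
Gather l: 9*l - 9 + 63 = 9*l + 54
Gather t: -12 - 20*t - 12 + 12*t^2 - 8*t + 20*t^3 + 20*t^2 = 20*t^3 + 32*t^2 - 28*t - 24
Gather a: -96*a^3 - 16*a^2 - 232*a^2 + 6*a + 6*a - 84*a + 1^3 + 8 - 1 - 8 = -96*a^3 - 248*a^2 - 72*a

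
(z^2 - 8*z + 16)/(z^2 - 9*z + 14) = (z^2 - 8*z + 16)/(z^2 - 9*z + 14)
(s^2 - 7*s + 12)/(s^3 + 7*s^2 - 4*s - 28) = (s^2 - 7*s + 12)/(s^3 + 7*s^2 - 4*s - 28)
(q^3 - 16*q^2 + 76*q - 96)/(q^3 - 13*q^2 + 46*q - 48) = (q - 6)/(q - 3)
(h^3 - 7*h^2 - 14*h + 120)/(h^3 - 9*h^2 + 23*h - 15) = (h^2 - 2*h - 24)/(h^2 - 4*h + 3)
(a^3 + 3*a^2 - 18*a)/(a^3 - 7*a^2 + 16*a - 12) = a*(a + 6)/(a^2 - 4*a + 4)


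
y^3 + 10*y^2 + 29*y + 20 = (y + 1)*(y + 4)*(y + 5)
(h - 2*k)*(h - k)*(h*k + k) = h^3*k - 3*h^2*k^2 + h^2*k + 2*h*k^3 - 3*h*k^2 + 2*k^3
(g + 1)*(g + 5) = g^2 + 6*g + 5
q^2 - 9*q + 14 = (q - 7)*(q - 2)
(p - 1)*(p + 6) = p^2 + 5*p - 6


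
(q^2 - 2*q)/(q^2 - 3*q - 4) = q*(2 - q)/(-q^2 + 3*q + 4)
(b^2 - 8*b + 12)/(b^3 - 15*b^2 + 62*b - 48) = (b - 2)/(b^2 - 9*b + 8)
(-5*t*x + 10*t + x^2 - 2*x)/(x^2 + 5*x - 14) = (-5*t + x)/(x + 7)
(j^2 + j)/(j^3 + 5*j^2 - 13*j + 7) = j*(j + 1)/(j^3 + 5*j^2 - 13*j + 7)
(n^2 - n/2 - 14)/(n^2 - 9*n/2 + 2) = (2*n + 7)/(2*n - 1)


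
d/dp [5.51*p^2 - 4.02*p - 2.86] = 11.02*p - 4.02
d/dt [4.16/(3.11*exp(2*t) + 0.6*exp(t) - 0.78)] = (-25.8752*exp(t) - 2.496)*exp(t)/(3.11*exp(2*t) + 0.6*exp(t) - 0.78)^2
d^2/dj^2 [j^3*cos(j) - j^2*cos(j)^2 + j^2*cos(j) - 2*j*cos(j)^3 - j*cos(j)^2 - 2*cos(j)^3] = -j^3*cos(j) - 6*j^2*sin(j) - j^2*cos(j) + 2*j^2*cos(2*j) - 4*j*sin(j) + 4*j*sin(2*j) + 15*j*cos(j)/2 + 2*j*cos(2*j) + 9*j*cos(3*j)/2 + 3*sin(j) + 2*sin(2*j) + 3*sin(3*j) + 7*cos(j)/2 - cos(2*j) + 9*cos(3*j)/2 - 1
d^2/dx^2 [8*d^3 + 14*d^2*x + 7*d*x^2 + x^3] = 14*d + 6*x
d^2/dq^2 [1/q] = 2/q^3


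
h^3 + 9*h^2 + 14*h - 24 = (h - 1)*(h + 4)*(h + 6)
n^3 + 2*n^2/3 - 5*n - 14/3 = (n - 7/3)*(n + 1)*(n + 2)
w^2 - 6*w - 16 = (w - 8)*(w + 2)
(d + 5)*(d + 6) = d^2 + 11*d + 30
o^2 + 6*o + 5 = (o + 1)*(o + 5)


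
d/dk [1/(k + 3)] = -1/(k + 3)^2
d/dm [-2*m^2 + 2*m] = 2 - 4*m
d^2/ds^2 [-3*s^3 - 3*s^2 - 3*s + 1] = -18*s - 6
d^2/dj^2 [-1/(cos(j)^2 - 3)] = 2*(2*sin(j)^4 - 7*sin(j)^2 + 2)/(cos(j)^2 - 3)^3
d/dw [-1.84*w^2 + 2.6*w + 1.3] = 2.6 - 3.68*w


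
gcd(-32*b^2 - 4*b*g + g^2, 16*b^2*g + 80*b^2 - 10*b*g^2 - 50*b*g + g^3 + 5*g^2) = 8*b - g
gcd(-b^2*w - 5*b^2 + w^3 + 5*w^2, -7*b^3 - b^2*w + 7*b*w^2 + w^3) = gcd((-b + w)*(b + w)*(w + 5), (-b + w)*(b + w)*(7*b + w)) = -b^2 + w^2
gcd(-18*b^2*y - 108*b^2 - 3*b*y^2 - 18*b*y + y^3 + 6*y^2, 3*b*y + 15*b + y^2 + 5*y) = 3*b + y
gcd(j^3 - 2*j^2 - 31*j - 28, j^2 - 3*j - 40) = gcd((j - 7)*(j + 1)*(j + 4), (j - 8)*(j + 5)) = 1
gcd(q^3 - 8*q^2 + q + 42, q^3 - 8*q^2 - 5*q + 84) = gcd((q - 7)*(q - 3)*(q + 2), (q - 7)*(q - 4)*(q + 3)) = q - 7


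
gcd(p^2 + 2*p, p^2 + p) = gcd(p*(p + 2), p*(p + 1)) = p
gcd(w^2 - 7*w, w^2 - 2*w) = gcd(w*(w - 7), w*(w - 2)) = w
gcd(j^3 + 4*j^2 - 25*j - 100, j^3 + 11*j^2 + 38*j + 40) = j^2 + 9*j + 20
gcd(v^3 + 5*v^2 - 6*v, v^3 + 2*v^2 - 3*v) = v^2 - v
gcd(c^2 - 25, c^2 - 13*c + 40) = c - 5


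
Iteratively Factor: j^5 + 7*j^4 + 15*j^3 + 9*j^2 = (j + 3)*(j^4 + 4*j^3 + 3*j^2) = (j + 1)*(j + 3)*(j^3 + 3*j^2) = j*(j + 1)*(j + 3)*(j^2 + 3*j) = j^2*(j + 1)*(j + 3)*(j + 3)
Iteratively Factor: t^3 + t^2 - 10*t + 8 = (t + 4)*(t^2 - 3*t + 2) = (t - 2)*(t + 4)*(t - 1)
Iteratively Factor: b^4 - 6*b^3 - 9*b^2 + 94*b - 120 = (b - 3)*(b^3 - 3*b^2 - 18*b + 40) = (b - 3)*(b - 2)*(b^2 - b - 20) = (b - 3)*(b - 2)*(b + 4)*(b - 5)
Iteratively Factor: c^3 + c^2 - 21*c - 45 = (c + 3)*(c^2 - 2*c - 15) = (c + 3)^2*(c - 5)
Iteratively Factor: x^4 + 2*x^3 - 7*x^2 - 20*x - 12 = (x + 2)*(x^3 - 7*x - 6) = (x - 3)*(x + 2)*(x^2 + 3*x + 2) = (x - 3)*(x + 1)*(x + 2)*(x + 2)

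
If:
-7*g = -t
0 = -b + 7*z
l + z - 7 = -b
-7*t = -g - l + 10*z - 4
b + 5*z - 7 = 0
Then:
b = 49/12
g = 1/96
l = 7/3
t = 7/96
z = 7/12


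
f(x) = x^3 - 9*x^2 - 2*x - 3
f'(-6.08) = 218.34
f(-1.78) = -33.60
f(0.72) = -8.73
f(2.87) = -59.23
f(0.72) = -8.73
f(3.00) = -63.00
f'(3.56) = -28.06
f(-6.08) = -548.29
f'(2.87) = -28.95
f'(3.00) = -29.00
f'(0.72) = -13.40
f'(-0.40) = 5.68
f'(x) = 3*x^2 - 18*x - 2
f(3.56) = -79.06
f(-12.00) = -3003.00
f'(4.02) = -25.88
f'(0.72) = -13.40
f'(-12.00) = 646.00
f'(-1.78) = 39.55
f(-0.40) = -3.70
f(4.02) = -91.52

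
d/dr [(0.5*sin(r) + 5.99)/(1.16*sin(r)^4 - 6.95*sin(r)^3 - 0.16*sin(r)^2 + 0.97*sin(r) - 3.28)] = (-1.74*sin(r)^4 - 20.8436*sin(r)^3 + 124.9715*sin(r)^2 + 1.9168*sin(r) - 7.4503)*cos(r)/(1.3456*sin(r)^8 - 16.124*sin(r)^7 + 47.9313*sin(r)^6 + 4.4744*sin(r)^5 - 21.067*sin(r)^4 + 45.2816*sin(r)^3 + 1.9905*sin(r)^2 - 6.3632*sin(r) + 10.7584)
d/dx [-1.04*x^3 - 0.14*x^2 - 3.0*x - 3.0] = -3.12*x^2 - 0.28*x - 3.0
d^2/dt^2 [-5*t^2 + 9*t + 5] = -10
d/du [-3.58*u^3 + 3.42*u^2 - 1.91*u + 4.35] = -10.74*u^2 + 6.84*u - 1.91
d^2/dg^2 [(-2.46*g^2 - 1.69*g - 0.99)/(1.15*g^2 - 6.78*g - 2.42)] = (3.5527136788005e-15*g^4 - 42.83129*g^3 - 48.93273*g^2 + 18.09456*g - 69.883572)/(1.520875*g^6 - 26.89965*g^5 + 148.98963*g^4 - 198.453312*g^3 - 313.526004*g^2 - 119.119176*g - 14.172488)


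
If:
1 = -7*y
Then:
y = -1/7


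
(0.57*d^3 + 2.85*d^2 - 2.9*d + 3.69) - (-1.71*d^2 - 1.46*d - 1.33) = 0.57*d^3 + 4.56*d^2 - 1.44*d + 5.02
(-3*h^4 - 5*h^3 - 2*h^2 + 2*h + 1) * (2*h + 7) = -6*h^5 - 31*h^4 - 39*h^3 - 10*h^2 + 16*h + 7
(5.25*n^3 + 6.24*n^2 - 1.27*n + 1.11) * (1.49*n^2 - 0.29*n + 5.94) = 7.8225*n^5 + 7.7751*n^4 + 27.4831*n^3 + 39.0878*n^2 - 7.8657*n + 6.5934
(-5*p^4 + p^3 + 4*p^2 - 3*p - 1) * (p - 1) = -5*p^5 + 6*p^4 + 3*p^3 - 7*p^2 + 2*p + 1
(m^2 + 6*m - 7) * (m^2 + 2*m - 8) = m^4 + 8*m^3 - 3*m^2 - 62*m + 56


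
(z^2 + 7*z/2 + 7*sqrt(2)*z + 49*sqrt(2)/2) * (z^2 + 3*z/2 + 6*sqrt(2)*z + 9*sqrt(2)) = z^4 + 5*z^3 + 13*sqrt(2)*z^3 + 357*z^2/4 + 65*sqrt(2)*z^2 + 273*sqrt(2)*z/4 + 420*z + 441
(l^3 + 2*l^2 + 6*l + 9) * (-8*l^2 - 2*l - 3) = -8*l^5 - 18*l^4 - 55*l^3 - 90*l^2 - 36*l - 27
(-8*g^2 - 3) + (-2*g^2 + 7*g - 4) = -10*g^2 + 7*g - 7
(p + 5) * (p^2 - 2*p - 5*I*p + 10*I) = p^3 + 3*p^2 - 5*I*p^2 - 10*p - 15*I*p + 50*I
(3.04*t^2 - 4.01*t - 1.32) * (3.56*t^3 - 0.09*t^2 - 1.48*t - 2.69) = 10.8224*t^5 - 14.5492*t^4 - 8.8375*t^3 - 2.124*t^2 + 12.7405*t + 3.5508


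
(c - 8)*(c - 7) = c^2 - 15*c + 56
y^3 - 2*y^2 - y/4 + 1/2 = (y - 2)*(y - 1/2)*(y + 1/2)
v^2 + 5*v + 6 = (v + 2)*(v + 3)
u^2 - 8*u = u*(u - 8)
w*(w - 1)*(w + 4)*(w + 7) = w^4 + 10*w^3 + 17*w^2 - 28*w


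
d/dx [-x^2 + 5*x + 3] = 5 - 2*x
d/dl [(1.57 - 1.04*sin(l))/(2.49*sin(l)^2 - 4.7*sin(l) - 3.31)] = (2.5896*sin(l)^2 - 7.8186*sin(l) + 10.8214)*cos(l)/(6.2001*sin(l)^4 - 23.406*sin(l)^3 + 5.6062*sin(l)^2 + 31.114*sin(l) + 10.9561)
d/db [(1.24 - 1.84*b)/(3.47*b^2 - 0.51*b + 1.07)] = (6.3848*b^2 - 8.6056*b - 1.3364)/(12.0409*b^4 - 3.5394*b^3 + 7.6859*b^2 - 1.0914*b + 1.1449)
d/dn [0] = 0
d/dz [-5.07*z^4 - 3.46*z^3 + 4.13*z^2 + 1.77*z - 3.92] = -20.28*z^3 - 10.38*z^2 + 8.26*z + 1.77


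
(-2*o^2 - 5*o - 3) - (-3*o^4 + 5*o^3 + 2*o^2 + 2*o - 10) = 3*o^4 - 5*o^3 - 4*o^2 - 7*o + 7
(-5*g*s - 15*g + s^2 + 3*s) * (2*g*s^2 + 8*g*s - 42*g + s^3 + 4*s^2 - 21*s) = -10*g^2*s^3 - 70*g^2*s^2 + 90*g^2*s + 630*g^2 - 3*g*s^4 - 21*g*s^3 + 27*g*s^2 + 189*g*s + s^5 + 7*s^4 - 9*s^3 - 63*s^2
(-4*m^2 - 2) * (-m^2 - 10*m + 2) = 4*m^4 + 40*m^3 - 6*m^2 + 20*m - 4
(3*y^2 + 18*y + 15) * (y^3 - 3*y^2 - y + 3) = 3*y^5 + 9*y^4 - 42*y^3 - 54*y^2 + 39*y + 45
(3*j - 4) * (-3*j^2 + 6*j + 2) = -9*j^3 + 30*j^2 - 18*j - 8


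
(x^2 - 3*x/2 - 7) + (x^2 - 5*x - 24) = 2*x^2 - 13*x/2 - 31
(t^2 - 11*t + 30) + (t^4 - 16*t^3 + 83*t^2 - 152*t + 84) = t^4 - 16*t^3 + 84*t^2 - 163*t + 114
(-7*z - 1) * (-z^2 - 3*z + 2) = 7*z^3 + 22*z^2 - 11*z - 2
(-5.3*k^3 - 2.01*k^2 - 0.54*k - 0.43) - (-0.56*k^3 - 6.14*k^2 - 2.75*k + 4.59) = -4.74*k^3 + 4.13*k^2 + 2.21*k - 5.02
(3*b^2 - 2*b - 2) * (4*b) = 12*b^3 - 8*b^2 - 8*b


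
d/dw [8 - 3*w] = -3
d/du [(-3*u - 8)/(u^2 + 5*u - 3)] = (3*u^2 + 16*u + 49)/(u^4 + 10*u^3 + 19*u^2 - 30*u + 9)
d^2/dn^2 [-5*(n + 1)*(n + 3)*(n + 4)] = -30*n - 80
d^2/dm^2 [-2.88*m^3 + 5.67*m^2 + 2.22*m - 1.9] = 11.34 - 17.28*m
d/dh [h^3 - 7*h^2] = h*(3*h - 14)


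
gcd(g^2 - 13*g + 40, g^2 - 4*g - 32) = g - 8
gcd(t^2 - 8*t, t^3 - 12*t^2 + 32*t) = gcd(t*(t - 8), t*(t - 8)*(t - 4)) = t^2 - 8*t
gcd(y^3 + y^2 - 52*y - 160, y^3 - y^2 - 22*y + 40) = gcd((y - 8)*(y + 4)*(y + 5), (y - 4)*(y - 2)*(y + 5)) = y + 5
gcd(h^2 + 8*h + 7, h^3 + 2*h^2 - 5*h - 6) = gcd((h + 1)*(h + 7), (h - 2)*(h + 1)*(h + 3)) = h + 1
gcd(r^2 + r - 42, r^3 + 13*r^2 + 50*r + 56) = r + 7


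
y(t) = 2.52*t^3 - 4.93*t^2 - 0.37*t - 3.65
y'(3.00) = 38.09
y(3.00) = 18.91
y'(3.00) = 38.09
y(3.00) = 18.91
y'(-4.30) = 181.81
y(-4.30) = -293.57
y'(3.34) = 51.03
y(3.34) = 34.01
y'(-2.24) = 59.65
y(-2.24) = -55.88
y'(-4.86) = 226.11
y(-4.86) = -407.57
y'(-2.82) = 87.56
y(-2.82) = -98.32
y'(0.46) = -3.31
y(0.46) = -4.62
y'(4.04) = 83.19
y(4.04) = 80.56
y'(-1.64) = 36.13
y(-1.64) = -27.42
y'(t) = 7.56*t^2 - 9.86*t - 0.37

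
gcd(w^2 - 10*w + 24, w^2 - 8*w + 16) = w - 4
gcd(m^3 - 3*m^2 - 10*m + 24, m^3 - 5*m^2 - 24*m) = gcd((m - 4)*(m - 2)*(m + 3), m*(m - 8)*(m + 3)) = m + 3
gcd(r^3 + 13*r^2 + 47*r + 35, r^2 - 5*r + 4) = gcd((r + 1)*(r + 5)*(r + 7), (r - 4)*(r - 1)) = 1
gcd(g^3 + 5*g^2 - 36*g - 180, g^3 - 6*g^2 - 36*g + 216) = g^2 - 36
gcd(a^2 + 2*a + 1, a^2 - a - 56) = 1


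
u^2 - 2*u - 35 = (u - 7)*(u + 5)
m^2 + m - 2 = (m - 1)*(m + 2)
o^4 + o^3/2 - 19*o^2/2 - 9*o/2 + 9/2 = (o - 3)*(o - 1/2)*(o + 1)*(o + 3)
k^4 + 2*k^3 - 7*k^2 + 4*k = k*(k - 1)^2*(k + 4)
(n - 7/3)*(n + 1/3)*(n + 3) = n^3 + n^2 - 61*n/9 - 7/3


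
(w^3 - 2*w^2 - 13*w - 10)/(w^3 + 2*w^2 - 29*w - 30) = (w + 2)/(w + 6)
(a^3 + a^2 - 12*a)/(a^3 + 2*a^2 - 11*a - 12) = a/(a + 1)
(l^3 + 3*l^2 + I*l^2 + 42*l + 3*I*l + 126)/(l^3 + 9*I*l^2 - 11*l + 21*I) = (l^2 + l*(3 - 6*I) - 18*I)/(l^2 + 2*I*l + 3)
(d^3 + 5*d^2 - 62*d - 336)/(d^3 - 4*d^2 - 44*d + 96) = (d + 7)/(d - 2)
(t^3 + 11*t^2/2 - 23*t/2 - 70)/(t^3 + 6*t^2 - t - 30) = (t^2 + t/2 - 14)/(t^2 + t - 6)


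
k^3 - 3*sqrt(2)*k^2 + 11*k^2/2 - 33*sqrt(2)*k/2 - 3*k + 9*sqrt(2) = (k - 1/2)*(k + 6)*(k - 3*sqrt(2))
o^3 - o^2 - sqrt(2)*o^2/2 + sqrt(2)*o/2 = o*(o - 1)*(o - sqrt(2)/2)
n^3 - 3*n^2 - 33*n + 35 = (n - 7)*(n - 1)*(n + 5)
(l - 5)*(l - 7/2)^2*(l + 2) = l^4 - 10*l^3 + 93*l^2/4 + 133*l/4 - 245/2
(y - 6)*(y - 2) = y^2 - 8*y + 12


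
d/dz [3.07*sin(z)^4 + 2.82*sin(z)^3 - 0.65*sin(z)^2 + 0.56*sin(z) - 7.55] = (12.28*sin(z)^3 + 8.46*sin(z)^2 - 1.3*sin(z) + 0.56)*cos(z)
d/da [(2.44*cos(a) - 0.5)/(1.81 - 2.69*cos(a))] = -3.0714*sin(a)/(2.69*cos(a) - 1.81)^2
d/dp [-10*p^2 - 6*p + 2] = -20*p - 6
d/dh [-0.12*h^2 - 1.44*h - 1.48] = -0.24*h - 1.44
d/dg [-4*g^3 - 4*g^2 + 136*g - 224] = -12*g^2 - 8*g + 136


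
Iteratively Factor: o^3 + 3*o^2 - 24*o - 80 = (o + 4)*(o^2 - o - 20) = (o - 5)*(o + 4)*(o + 4)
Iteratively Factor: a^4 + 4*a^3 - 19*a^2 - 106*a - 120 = (a + 4)*(a^3 - 19*a - 30) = (a - 5)*(a + 4)*(a^2 + 5*a + 6) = (a - 5)*(a + 3)*(a + 4)*(a + 2)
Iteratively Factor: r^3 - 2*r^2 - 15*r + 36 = (r - 3)*(r^2 + r - 12) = (r - 3)^2*(r + 4)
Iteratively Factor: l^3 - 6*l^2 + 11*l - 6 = (l - 1)*(l^2 - 5*l + 6) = (l - 2)*(l - 1)*(l - 3)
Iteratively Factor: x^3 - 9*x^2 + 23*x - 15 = (x - 5)*(x^2 - 4*x + 3) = (x - 5)*(x - 1)*(x - 3)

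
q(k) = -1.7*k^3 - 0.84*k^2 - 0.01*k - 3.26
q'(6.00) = -193.69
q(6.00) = -400.76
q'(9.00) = -428.23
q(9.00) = -1310.69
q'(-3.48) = -55.93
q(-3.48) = 58.25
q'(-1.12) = -4.53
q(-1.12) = -1.91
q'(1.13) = -8.42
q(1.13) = -6.80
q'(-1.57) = -9.94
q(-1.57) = 1.26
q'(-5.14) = -126.11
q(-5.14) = 205.45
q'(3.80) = -80.04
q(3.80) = -108.71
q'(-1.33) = -6.80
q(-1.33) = -0.73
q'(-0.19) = 0.13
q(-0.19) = -3.28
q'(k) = -5.1*k^2 - 1.68*k - 0.01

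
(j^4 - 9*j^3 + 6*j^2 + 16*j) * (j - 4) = j^5 - 13*j^4 + 42*j^3 - 8*j^2 - 64*j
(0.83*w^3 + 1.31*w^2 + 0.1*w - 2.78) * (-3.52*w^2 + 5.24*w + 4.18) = -2.9216*w^5 - 0.262*w^4 + 9.9818*w^3 + 15.7854*w^2 - 14.1492*w - 11.6204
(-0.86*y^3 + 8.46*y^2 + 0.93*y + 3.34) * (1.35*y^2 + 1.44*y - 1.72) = -1.161*y^5 + 10.1826*y^4 + 14.9171*y^3 - 8.703*y^2 + 3.21*y - 5.7448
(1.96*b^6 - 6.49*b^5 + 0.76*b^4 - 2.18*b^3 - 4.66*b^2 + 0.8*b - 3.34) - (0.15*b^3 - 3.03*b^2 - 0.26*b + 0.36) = 1.96*b^6 - 6.49*b^5 + 0.76*b^4 - 2.33*b^3 - 1.63*b^2 + 1.06*b - 3.7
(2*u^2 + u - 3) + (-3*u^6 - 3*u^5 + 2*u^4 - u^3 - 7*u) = -3*u^6 - 3*u^5 + 2*u^4 - u^3 + 2*u^2 - 6*u - 3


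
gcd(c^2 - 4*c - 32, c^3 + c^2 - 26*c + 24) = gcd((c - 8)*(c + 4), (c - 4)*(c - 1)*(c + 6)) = 1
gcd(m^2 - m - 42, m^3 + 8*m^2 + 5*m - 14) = 1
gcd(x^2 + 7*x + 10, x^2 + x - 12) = 1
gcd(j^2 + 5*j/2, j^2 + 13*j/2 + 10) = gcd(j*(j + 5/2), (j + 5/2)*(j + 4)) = j + 5/2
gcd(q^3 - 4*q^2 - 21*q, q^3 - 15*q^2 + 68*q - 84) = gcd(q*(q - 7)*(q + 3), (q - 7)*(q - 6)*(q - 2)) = q - 7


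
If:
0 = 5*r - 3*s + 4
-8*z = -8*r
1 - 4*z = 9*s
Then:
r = -11/19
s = 7/19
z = -11/19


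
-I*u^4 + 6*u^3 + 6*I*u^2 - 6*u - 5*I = (u - 1)*(u + I)*(u + 5*I)*(-I*u - I)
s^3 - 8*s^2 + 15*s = s*(s - 5)*(s - 3)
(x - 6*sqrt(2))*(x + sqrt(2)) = x^2 - 5*sqrt(2)*x - 12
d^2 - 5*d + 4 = (d - 4)*(d - 1)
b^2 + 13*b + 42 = (b + 6)*(b + 7)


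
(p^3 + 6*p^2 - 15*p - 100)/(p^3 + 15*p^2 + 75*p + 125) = (p - 4)/(p + 5)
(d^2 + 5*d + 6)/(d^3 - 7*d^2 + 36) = (d + 3)/(d^2 - 9*d + 18)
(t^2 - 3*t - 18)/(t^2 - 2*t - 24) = (t + 3)/(t + 4)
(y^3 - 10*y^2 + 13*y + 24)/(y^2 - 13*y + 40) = (y^2 - 2*y - 3)/(y - 5)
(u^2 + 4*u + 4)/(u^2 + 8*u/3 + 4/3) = 3*(u + 2)/(3*u + 2)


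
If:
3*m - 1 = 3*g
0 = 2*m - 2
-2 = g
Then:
No Solution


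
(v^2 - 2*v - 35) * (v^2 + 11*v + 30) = v^4 + 9*v^3 - 27*v^2 - 445*v - 1050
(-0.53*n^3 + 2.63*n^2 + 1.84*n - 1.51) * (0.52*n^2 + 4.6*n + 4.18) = -0.2756*n^5 - 1.0704*n^4 + 10.8394*n^3 + 18.6722*n^2 + 0.7452*n - 6.3118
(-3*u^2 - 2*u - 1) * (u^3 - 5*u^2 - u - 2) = -3*u^5 + 13*u^4 + 12*u^3 + 13*u^2 + 5*u + 2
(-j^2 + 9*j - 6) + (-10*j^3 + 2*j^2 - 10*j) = -10*j^3 + j^2 - j - 6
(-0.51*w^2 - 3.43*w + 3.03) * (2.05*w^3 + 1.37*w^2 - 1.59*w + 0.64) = -1.0455*w^5 - 7.7302*w^4 + 2.3233*w^3 + 9.2784*w^2 - 7.0129*w + 1.9392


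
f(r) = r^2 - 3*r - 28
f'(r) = 2*r - 3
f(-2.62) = -13.28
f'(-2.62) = -8.24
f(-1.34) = -22.18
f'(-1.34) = -5.68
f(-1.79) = -19.43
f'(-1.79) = -6.58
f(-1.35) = -22.13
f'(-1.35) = -5.70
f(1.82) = -30.15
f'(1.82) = 0.64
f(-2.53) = -14.01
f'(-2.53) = -8.06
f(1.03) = -30.03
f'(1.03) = -0.94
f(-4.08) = 0.89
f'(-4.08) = -11.16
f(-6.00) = 26.00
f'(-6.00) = -15.00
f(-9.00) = 80.00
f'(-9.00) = -21.00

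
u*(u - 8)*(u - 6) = u^3 - 14*u^2 + 48*u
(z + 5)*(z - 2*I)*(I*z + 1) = I*z^3 + 3*z^2 + 5*I*z^2 + 15*z - 2*I*z - 10*I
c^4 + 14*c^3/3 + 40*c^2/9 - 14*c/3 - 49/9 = (c - 1)*(c + 1)*(c + 7/3)^2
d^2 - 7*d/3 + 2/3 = (d - 2)*(d - 1/3)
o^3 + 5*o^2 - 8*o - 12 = (o - 2)*(o + 1)*(o + 6)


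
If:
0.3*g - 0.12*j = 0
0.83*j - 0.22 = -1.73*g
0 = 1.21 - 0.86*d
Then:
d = 1.41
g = 0.06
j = 0.14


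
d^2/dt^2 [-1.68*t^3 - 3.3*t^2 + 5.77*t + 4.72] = -10.08*t - 6.6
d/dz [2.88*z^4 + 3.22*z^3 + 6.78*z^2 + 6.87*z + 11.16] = 11.52*z^3 + 9.66*z^2 + 13.56*z + 6.87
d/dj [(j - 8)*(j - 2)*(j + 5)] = 3*j^2 - 10*j - 34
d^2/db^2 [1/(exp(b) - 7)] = (exp(b) + 7)*exp(b)/(exp(b) - 7)^3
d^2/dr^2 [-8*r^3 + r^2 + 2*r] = 2 - 48*r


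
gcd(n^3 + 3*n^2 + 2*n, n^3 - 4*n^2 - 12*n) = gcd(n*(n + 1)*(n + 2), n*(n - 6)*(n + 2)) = n^2 + 2*n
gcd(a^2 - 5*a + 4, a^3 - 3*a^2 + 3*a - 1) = a - 1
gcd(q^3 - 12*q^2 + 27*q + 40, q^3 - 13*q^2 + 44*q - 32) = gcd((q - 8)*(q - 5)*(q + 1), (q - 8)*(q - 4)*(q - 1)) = q - 8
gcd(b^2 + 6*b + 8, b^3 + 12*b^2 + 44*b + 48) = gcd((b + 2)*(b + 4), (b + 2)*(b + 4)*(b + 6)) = b^2 + 6*b + 8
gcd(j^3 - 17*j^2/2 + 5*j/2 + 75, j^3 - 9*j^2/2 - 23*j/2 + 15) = j^2 - 7*j/2 - 15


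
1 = 1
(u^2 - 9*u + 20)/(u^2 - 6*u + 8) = (u - 5)/(u - 2)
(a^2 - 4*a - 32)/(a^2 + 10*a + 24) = (a - 8)/(a + 6)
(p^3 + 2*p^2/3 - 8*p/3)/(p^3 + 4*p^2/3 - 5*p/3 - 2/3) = p*(3*p - 4)/(3*p^2 - 2*p - 1)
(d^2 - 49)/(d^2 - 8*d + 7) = (d + 7)/(d - 1)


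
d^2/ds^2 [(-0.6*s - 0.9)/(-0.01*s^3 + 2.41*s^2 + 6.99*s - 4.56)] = (0.00036*s^5 - 0.08568*s^4 + 6.70656*s^3 + 30.65796*s^2 + 130.28418*s + 145.97874)/(1.0e-6*s^9 - 0.000723*s^8 + 0.172146*s^7 - 12.985399*s^6 - 120.98943*s^5 - 275.716179*s^4 + 119.995533*s^3 + 518.06844*s^2 - 436.041792*s + 94.818816)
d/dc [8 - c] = -1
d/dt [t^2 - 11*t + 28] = 2*t - 11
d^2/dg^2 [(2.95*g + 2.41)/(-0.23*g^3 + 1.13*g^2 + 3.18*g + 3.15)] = (-0.93633*g^5 + 3.070362*g^4 - 1.827226*g^3 - 33.53523*g^2 + 0.566316*g + 27.515322)/(0.012167*g^9 - 0.179331*g^8 + 0.376395*g^7 + 3.01609*g^6 - 0.291959999999998*g^5 - 32.524281*g^4 - 93.226167*g^3 - 129.199455*g^2 - 94.66065*g - 31.255875)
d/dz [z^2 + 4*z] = 2*z + 4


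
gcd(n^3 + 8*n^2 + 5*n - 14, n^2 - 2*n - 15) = 1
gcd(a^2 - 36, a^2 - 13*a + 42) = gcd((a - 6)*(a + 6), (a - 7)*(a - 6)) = a - 6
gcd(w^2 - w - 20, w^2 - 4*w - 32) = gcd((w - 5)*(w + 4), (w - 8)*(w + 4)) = w + 4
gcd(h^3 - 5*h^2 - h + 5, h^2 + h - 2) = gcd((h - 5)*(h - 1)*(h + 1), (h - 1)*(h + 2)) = h - 1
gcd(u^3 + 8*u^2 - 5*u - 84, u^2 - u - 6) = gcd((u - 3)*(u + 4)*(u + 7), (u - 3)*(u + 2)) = u - 3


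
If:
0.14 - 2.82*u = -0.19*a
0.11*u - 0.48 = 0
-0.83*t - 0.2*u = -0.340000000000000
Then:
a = 64.03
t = -0.64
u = 4.36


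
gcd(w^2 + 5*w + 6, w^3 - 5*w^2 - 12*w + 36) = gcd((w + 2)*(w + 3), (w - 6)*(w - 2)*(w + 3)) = w + 3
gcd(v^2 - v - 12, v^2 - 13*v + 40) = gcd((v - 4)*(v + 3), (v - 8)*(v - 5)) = 1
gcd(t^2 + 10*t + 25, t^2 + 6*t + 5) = t + 5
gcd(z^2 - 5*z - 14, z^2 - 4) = z + 2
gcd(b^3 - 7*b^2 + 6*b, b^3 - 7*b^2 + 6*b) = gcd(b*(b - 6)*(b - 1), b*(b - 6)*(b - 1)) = b^3 - 7*b^2 + 6*b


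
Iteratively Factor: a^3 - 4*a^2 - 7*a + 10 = (a + 2)*(a^2 - 6*a + 5) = (a - 1)*(a + 2)*(a - 5)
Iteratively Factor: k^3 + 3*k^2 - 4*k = (k + 4)*(k^2 - k) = (k - 1)*(k + 4)*(k)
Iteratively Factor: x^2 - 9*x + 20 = (x - 5)*(x - 4)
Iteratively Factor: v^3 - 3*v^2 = (v)*(v^2 - 3*v) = v^2*(v - 3)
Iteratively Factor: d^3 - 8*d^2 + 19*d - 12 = (d - 1)*(d^2 - 7*d + 12) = (d - 3)*(d - 1)*(d - 4)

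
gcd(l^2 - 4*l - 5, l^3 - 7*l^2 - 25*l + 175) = l - 5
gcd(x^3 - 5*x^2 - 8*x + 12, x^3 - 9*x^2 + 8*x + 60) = x^2 - 4*x - 12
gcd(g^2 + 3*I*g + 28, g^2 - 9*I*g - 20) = g - 4*I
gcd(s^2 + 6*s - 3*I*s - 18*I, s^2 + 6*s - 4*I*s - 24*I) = s + 6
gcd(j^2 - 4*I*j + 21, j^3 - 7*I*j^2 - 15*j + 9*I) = 1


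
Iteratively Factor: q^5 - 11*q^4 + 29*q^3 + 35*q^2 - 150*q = (q - 3)*(q^4 - 8*q^3 + 5*q^2 + 50*q) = (q - 3)*(q + 2)*(q^3 - 10*q^2 + 25*q) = (q - 5)*(q - 3)*(q + 2)*(q^2 - 5*q) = q*(q - 5)*(q - 3)*(q + 2)*(q - 5)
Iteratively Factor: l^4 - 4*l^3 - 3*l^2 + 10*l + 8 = (l - 4)*(l^3 - 3*l - 2) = (l - 4)*(l + 1)*(l^2 - l - 2) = (l - 4)*(l + 1)^2*(l - 2)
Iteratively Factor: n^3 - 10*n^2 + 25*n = (n - 5)*(n^2 - 5*n) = (n - 5)^2*(n)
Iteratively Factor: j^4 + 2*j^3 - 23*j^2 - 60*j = (j - 5)*(j^3 + 7*j^2 + 12*j) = (j - 5)*(j + 3)*(j^2 + 4*j) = j*(j - 5)*(j + 3)*(j + 4)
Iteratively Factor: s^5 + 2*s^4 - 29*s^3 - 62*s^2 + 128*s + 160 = (s - 5)*(s^4 + 7*s^3 + 6*s^2 - 32*s - 32) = (s - 5)*(s - 2)*(s^3 + 9*s^2 + 24*s + 16) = (s - 5)*(s - 2)*(s + 4)*(s^2 + 5*s + 4) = (s - 5)*(s - 2)*(s + 4)^2*(s + 1)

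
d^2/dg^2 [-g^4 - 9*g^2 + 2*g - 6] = -12*g^2 - 18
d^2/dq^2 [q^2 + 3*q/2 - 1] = 2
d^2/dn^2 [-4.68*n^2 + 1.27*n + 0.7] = -9.36000000000000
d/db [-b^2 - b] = -2*b - 1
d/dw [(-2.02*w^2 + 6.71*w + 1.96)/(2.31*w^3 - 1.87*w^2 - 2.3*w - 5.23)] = (4.6662*w^4 - 31.0002*w^3 + 3.6109*w^2 + 28.4596*w - 30.5853)/(5.3361*w^6 - 8.6394*w^5 - 7.1291*w^4 - 15.5606*w^3 + 24.8502*w^2 + 24.058*w + 27.3529)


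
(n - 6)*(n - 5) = n^2 - 11*n + 30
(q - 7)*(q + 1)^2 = q^3 - 5*q^2 - 13*q - 7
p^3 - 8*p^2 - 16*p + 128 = (p - 8)*(p - 4)*(p + 4)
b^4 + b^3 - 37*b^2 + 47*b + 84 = (b - 4)*(b - 3)*(b + 1)*(b + 7)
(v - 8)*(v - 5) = v^2 - 13*v + 40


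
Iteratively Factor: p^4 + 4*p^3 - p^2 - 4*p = (p)*(p^3 + 4*p^2 - p - 4) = p*(p - 1)*(p^2 + 5*p + 4) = p*(p - 1)*(p + 4)*(p + 1)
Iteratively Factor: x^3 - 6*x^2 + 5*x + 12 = (x - 3)*(x^2 - 3*x - 4) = (x - 3)*(x + 1)*(x - 4)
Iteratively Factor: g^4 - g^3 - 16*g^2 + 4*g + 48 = (g - 4)*(g^3 + 3*g^2 - 4*g - 12) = (g - 4)*(g - 2)*(g^2 + 5*g + 6) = (g - 4)*(g - 2)*(g + 3)*(g + 2)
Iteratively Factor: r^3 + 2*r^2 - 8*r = (r + 4)*(r^2 - 2*r) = r*(r + 4)*(r - 2)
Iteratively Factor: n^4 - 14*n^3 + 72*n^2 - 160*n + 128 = (n - 4)*(n^3 - 10*n^2 + 32*n - 32) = (n - 4)*(n - 2)*(n^2 - 8*n + 16) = (n - 4)^2*(n - 2)*(n - 4)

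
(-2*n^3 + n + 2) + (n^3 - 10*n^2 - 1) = -n^3 - 10*n^2 + n + 1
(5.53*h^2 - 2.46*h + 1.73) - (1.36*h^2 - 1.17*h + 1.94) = 4.17*h^2 - 1.29*h - 0.21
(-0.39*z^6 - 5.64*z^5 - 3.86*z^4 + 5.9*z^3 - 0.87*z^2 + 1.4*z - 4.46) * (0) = 0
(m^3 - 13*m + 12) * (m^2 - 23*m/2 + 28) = m^5 - 23*m^4/2 + 15*m^3 + 323*m^2/2 - 502*m + 336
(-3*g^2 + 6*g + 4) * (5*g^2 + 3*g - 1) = -15*g^4 + 21*g^3 + 41*g^2 + 6*g - 4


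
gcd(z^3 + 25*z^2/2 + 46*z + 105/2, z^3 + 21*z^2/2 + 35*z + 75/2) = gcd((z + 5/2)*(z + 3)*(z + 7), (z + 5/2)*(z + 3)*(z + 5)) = z^2 + 11*z/2 + 15/2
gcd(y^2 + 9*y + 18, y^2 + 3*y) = y + 3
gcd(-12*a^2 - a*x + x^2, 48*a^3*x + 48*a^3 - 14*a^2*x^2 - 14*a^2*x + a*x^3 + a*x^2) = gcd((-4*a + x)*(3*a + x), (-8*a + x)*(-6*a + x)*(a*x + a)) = 1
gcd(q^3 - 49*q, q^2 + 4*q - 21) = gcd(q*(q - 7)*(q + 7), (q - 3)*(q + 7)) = q + 7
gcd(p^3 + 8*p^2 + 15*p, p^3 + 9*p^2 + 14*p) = p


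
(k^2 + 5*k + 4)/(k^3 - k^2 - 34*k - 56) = (k + 1)/(k^2 - 5*k - 14)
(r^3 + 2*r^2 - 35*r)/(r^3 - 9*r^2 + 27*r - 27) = r*(r^2 + 2*r - 35)/(r^3 - 9*r^2 + 27*r - 27)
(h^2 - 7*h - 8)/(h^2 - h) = (h^2 - 7*h - 8)/(h*(h - 1))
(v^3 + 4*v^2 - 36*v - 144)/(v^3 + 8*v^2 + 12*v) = (v^2 - 2*v - 24)/(v*(v + 2))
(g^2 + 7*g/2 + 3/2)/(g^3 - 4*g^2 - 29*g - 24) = (g + 1/2)/(g^2 - 7*g - 8)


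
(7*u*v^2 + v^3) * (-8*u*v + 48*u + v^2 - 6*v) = -56*u^2*v^3 + 336*u^2*v^2 - u*v^4 + 6*u*v^3 + v^5 - 6*v^4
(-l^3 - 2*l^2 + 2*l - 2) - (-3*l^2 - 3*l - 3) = -l^3 + l^2 + 5*l + 1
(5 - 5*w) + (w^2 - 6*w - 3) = w^2 - 11*w + 2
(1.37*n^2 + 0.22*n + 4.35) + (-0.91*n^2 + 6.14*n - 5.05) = 0.46*n^2 + 6.36*n - 0.7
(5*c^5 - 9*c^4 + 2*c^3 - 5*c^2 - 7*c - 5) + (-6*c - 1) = 5*c^5 - 9*c^4 + 2*c^3 - 5*c^2 - 13*c - 6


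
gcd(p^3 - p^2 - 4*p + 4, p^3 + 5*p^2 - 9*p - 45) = 1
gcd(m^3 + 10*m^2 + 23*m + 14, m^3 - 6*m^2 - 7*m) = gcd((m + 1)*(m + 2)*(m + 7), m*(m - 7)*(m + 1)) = m + 1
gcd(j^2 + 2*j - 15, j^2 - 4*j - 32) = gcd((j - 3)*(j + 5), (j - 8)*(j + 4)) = 1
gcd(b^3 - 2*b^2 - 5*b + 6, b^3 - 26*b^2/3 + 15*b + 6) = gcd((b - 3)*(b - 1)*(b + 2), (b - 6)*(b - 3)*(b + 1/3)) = b - 3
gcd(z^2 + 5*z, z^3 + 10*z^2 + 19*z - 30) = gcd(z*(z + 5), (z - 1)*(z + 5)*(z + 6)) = z + 5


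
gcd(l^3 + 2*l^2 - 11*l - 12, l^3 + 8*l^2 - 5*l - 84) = l^2 + l - 12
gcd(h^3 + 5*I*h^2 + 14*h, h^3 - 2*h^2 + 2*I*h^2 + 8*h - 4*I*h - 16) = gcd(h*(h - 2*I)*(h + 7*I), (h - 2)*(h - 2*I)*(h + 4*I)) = h - 2*I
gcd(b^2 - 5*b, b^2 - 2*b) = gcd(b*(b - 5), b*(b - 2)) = b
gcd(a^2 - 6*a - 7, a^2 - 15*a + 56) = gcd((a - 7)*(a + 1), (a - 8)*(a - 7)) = a - 7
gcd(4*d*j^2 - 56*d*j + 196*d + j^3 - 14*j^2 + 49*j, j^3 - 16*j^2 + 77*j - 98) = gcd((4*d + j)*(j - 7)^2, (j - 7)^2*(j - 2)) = j^2 - 14*j + 49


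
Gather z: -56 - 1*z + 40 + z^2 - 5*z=z^2 - 6*z - 16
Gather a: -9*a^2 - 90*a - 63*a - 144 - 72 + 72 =-9*a^2 - 153*a - 144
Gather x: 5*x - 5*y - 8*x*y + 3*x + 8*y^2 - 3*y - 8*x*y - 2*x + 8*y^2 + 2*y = x*(6 - 16*y) + 16*y^2 - 6*y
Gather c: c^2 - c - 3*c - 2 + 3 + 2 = c^2 - 4*c + 3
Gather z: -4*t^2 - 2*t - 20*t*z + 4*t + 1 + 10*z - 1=-4*t^2 + 2*t + z*(10 - 20*t)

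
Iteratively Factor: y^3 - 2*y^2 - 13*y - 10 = (y + 1)*(y^2 - 3*y - 10) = (y + 1)*(y + 2)*(y - 5)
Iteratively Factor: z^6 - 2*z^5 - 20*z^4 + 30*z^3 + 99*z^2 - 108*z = (z - 3)*(z^5 + z^4 - 17*z^3 - 21*z^2 + 36*z) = (z - 3)*(z - 1)*(z^4 + 2*z^3 - 15*z^2 - 36*z) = (z - 4)*(z - 3)*(z - 1)*(z^3 + 6*z^2 + 9*z) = (z - 4)*(z - 3)*(z - 1)*(z + 3)*(z^2 + 3*z) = (z - 4)*(z - 3)*(z - 1)*(z + 3)^2*(z)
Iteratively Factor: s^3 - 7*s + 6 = (s + 3)*(s^2 - 3*s + 2) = (s - 1)*(s + 3)*(s - 2)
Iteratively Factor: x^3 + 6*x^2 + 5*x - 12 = (x + 3)*(x^2 + 3*x - 4) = (x + 3)*(x + 4)*(x - 1)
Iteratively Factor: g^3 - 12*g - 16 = (g - 4)*(g^2 + 4*g + 4) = (g - 4)*(g + 2)*(g + 2)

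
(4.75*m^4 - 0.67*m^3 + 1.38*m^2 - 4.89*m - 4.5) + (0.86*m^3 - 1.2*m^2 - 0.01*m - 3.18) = 4.75*m^4 + 0.19*m^3 + 0.18*m^2 - 4.9*m - 7.68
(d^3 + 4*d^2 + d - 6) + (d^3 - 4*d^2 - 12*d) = 2*d^3 - 11*d - 6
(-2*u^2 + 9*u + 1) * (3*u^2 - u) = -6*u^4 + 29*u^3 - 6*u^2 - u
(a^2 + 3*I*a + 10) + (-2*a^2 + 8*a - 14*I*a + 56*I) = -a^2 + 8*a - 11*I*a + 10 + 56*I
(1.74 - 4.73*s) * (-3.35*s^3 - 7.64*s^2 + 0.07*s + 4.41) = 15.8455*s^4 + 30.3082*s^3 - 13.6247*s^2 - 20.7375*s + 7.6734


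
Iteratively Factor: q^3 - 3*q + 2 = (q + 2)*(q^2 - 2*q + 1) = (q - 1)*(q + 2)*(q - 1)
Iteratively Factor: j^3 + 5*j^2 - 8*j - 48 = (j + 4)*(j^2 + j - 12) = (j + 4)^2*(j - 3)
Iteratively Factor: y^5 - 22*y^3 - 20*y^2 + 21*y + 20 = (y - 5)*(y^4 + 5*y^3 + 3*y^2 - 5*y - 4) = (y - 5)*(y + 4)*(y^3 + y^2 - y - 1) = (y - 5)*(y + 1)*(y + 4)*(y^2 - 1) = (y - 5)*(y + 1)^2*(y + 4)*(y - 1)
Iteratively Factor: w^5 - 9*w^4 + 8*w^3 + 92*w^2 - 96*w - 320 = (w - 4)*(w^4 - 5*w^3 - 12*w^2 + 44*w + 80) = (w - 4)^2*(w^3 - w^2 - 16*w - 20) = (w - 5)*(w - 4)^2*(w^2 + 4*w + 4) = (w - 5)*(w - 4)^2*(w + 2)*(w + 2)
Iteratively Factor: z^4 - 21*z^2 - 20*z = (z + 1)*(z^3 - z^2 - 20*z) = (z + 1)*(z + 4)*(z^2 - 5*z) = (z - 5)*(z + 1)*(z + 4)*(z)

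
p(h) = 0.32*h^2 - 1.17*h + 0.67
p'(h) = 0.64*h - 1.17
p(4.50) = 1.88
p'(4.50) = 1.71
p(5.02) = 2.86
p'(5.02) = 2.04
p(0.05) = 0.61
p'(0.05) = -1.14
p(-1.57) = 3.30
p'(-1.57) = -2.17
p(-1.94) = 4.14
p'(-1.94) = -2.41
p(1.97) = -0.39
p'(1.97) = 0.09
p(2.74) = -0.13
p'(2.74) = 0.58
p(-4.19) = 11.19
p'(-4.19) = -3.85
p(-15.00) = 90.22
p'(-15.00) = -10.77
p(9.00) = 16.06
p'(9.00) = 4.59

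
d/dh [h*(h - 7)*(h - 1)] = 3*h^2 - 16*h + 7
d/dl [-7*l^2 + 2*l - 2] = 2 - 14*l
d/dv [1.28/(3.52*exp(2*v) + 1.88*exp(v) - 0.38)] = (-9.0112*exp(v) - 2.4064)*exp(v)/(3.52*exp(2*v) + 1.88*exp(v) - 0.38)^2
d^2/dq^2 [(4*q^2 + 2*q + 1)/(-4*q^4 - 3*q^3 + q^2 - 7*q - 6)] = 2*(-192*q^8 - 336*q^7 - 404*q^6 + 462*q^5 + 1572*q^4 + 964*q^3 + 222*q^2 + 39*q - 115)/(64*q^12 + 144*q^11 + 60*q^10 + 291*q^9 + 777*q^8 + 462*q^7 + 479*q^6 + 1362*q^5 + 1059*q^4 + 415*q^3 + 774*q^2 + 756*q + 216)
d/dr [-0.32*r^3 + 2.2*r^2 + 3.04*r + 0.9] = -0.96*r^2 + 4.4*r + 3.04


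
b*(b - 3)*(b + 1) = b^3 - 2*b^2 - 3*b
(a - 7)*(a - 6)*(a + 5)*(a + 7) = a^4 - a^3 - 79*a^2 + 49*a + 1470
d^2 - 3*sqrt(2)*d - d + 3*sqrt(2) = (d - 1)*(d - 3*sqrt(2))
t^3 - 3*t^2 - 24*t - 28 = (t - 7)*(t + 2)^2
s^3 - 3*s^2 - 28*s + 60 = (s - 6)*(s - 2)*(s + 5)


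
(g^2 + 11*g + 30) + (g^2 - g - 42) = 2*g^2 + 10*g - 12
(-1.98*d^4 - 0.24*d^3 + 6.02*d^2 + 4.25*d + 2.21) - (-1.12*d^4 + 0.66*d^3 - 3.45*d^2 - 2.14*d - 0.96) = -0.86*d^4 - 0.9*d^3 + 9.47*d^2 + 6.39*d + 3.17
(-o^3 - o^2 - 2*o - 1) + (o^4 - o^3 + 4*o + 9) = o^4 - 2*o^3 - o^2 + 2*o + 8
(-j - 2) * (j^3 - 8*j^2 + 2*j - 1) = -j^4 + 6*j^3 + 14*j^2 - 3*j + 2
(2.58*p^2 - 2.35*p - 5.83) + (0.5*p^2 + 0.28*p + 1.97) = 3.08*p^2 - 2.07*p - 3.86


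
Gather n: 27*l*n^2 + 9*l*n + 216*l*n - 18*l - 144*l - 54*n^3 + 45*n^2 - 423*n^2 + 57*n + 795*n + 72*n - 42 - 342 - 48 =-162*l - 54*n^3 + n^2*(27*l - 378) + n*(225*l + 924) - 432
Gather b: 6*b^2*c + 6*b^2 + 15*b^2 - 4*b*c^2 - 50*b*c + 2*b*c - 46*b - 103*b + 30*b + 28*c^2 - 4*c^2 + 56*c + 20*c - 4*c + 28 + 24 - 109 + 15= b^2*(6*c + 21) + b*(-4*c^2 - 48*c - 119) + 24*c^2 + 72*c - 42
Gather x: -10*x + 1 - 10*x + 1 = 2 - 20*x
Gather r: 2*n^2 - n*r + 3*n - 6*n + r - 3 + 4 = 2*n^2 - 3*n + r*(1 - n) + 1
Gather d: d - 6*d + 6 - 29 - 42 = -5*d - 65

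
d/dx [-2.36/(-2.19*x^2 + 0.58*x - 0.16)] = (1.3688 - 10.3368*x)/(2.19*x^2 - 0.58*x + 0.16)^2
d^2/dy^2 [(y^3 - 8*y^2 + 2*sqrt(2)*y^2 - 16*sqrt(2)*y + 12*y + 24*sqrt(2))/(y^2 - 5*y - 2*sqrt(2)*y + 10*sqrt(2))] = 2*(-12*sqrt(2)*y^3 + 13*y^3 - 240*y^2 + 162*sqrt(2)*y^2 - 720*sqrt(2)*y + 1272*y - 2240 + 1152*sqrt(2))/(y^6 - 15*y^5 - 6*sqrt(2)*y^5 + 99*y^4 + 90*sqrt(2)*y^4 - 466*sqrt(2)*y^3 - 485*y^3 + 990*sqrt(2)*y^2 + 1800*y^2 - 3000*y - 1200*sqrt(2)*y + 2000*sqrt(2))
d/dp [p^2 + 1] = 2*p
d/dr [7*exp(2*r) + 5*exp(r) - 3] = (14*exp(r) + 5)*exp(r)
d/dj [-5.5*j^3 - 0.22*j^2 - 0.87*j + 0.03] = -16.5*j^2 - 0.44*j - 0.87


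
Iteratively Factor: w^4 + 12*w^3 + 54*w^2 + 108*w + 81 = (w + 3)*(w^3 + 9*w^2 + 27*w + 27) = (w + 3)^2*(w^2 + 6*w + 9) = (w + 3)^3*(w + 3)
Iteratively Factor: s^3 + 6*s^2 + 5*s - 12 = (s + 3)*(s^2 + 3*s - 4) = (s - 1)*(s + 3)*(s + 4)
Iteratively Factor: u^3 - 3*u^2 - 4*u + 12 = (u - 2)*(u^2 - u - 6) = (u - 3)*(u - 2)*(u + 2)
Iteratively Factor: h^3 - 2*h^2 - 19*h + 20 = (h - 5)*(h^2 + 3*h - 4) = (h - 5)*(h + 4)*(h - 1)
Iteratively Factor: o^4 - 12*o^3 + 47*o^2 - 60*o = (o - 4)*(o^3 - 8*o^2 + 15*o) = (o - 4)*(o - 3)*(o^2 - 5*o) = o*(o - 4)*(o - 3)*(o - 5)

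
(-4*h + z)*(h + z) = -4*h^2 - 3*h*z + z^2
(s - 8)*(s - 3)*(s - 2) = s^3 - 13*s^2 + 46*s - 48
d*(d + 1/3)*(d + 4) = d^3 + 13*d^2/3 + 4*d/3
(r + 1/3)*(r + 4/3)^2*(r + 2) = r^4 + 5*r^3 + 26*r^2/3 + 160*r/27 + 32/27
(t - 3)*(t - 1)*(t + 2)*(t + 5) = t^4 + 3*t^3 - 15*t^2 - 19*t + 30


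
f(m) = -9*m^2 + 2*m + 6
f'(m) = 2 - 18*m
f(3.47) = -95.43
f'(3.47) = -60.46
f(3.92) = -124.46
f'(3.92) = -68.56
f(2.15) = -31.30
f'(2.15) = -36.70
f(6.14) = -321.02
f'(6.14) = -108.52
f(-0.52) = 2.53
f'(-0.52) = 11.36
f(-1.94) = -31.75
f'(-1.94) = 36.92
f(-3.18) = -91.37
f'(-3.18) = 59.24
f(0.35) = 5.60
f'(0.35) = -4.30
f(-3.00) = -81.00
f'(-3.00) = 56.00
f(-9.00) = -741.00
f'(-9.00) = 164.00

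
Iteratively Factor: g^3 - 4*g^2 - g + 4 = (g - 1)*(g^2 - 3*g - 4) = (g - 1)*(g + 1)*(g - 4)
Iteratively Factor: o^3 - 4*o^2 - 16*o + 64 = (o - 4)*(o^2 - 16) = (o - 4)^2*(o + 4)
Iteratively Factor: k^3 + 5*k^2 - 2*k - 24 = (k + 3)*(k^2 + 2*k - 8) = (k + 3)*(k + 4)*(k - 2)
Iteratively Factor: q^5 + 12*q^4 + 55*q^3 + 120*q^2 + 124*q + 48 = (q + 2)*(q^4 + 10*q^3 + 35*q^2 + 50*q + 24) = (q + 2)^2*(q^3 + 8*q^2 + 19*q + 12) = (q + 2)^2*(q + 4)*(q^2 + 4*q + 3) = (q + 2)^2*(q + 3)*(q + 4)*(q + 1)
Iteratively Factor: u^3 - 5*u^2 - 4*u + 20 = (u + 2)*(u^2 - 7*u + 10) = (u - 2)*(u + 2)*(u - 5)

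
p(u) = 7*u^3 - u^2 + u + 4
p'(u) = 21*u^2 - 2*u + 1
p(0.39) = 4.65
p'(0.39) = 3.41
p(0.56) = 5.48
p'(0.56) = 6.47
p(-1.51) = -23.89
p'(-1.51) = 51.90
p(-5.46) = -1170.67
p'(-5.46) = 637.96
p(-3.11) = -219.34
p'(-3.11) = 210.33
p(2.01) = 58.81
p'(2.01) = 81.82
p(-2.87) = -172.59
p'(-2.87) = 179.71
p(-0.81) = -1.19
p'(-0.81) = 16.40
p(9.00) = 5035.00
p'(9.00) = 1684.00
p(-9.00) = -5189.00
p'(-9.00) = 1720.00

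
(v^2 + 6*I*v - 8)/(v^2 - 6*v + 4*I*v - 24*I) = (v + 2*I)/(v - 6)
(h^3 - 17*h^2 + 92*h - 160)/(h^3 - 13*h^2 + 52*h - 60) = (h^2 - 12*h + 32)/(h^2 - 8*h + 12)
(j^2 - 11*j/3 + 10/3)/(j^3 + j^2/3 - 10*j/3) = (j - 2)/(j*(j + 2))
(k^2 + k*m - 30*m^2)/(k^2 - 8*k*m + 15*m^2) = (k + 6*m)/(k - 3*m)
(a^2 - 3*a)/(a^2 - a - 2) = a*(3 - a)/(-a^2 + a + 2)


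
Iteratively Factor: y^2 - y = (y - 1)*(y)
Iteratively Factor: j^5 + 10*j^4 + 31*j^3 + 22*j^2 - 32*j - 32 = (j - 1)*(j^4 + 11*j^3 + 42*j^2 + 64*j + 32) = (j - 1)*(j + 1)*(j^3 + 10*j^2 + 32*j + 32) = (j - 1)*(j + 1)*(j + 4)*(j^2 + 6*j + 8) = (j - 1)*(j + 1)*(j + 2)*(j + 4)*(j + 4)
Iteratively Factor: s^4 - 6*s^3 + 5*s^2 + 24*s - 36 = (s - 2)*(s^3 - 4*s^2 - 3*s + 18) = (s - 2)*(s + 2)*(s^2 - 6*s + 9) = (s - 3)*(s - 2)*(s + 2)*(s - 3)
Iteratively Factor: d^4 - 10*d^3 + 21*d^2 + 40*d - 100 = (d + 2)*(d^3 - 12*d^2 + 45*d - 50) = (d - 2)*(d + 2)*(d^2 - 10*d + 25) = (d - 5)*(d - 2)*(d + 2)*(d - 5)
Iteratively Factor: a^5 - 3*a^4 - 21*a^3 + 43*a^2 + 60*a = (a - 3)*(a^4 - 21*a^2 - 20*a) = a*(a - 3)*(a^3 - 21*a - 20) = a*(a - 3)*(a + 1)*(a^2 - a - 20) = a*(a - 5)*(a - 3)*(a + 1)*(a + 4)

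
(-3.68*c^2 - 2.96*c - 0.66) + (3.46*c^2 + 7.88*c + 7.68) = -0.22*c^2 + 4.92*c + 7.02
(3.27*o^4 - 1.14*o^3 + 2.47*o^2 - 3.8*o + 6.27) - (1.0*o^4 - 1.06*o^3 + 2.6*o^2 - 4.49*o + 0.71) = 2.27*o^4 - 0.0799999999999998*o^3 - 0.13*o^2 + 0.69*o + 5.56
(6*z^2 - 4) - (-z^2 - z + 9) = 7*z^2 + z - 13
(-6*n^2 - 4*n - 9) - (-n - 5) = -6*n^2 - 3*n - 4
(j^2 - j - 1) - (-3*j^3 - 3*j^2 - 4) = 3*j^3 + 4*j^2 - j + 3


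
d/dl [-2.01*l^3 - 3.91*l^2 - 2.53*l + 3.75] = -6.03*l^2 - 7.82*l - 2.53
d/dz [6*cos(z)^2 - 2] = -6*sin(2*z)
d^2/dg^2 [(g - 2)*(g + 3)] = 2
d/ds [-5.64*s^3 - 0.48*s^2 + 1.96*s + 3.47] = -16.92*s^2 - 0.96*s + 1.96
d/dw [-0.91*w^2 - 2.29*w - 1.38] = -1.82*w - 2.29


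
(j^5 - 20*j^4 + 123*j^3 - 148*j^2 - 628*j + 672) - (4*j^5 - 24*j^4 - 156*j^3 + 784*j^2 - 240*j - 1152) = -3*j^5 + 4*j^4 + 279*j^3 - 932*j^2 - 388*j + 1824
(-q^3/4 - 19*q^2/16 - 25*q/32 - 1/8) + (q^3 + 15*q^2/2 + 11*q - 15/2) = 3*q^3/4 + 101*q^2/16 + 327*q/32 - 61/8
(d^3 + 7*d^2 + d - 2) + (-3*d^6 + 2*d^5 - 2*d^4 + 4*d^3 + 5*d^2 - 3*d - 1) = -3*d^6 + 2*d^5 - 2*d^4 + 5*d^3 + 12*d^2 - 2*d - 3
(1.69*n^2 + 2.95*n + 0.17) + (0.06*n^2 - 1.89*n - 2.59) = 1.75*n^2 + 1.06*n - 2.42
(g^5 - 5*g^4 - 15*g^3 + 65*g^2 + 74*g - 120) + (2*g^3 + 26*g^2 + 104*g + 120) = g^5 - 5*g^4 - 13*g^3 + 91*g^2 + 178*g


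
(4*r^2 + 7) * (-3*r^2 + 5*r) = -12*r^4 + 20*r^3 - 21*r^2 + 35*r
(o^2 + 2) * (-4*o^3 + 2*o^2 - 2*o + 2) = -4*o^5 + 2*o^4 - 10*o^3 + 6*o^2 - 4*o + 4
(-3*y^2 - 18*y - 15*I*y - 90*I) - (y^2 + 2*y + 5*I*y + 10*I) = -4*y^2 - 20*y - 20*I*y - 100*I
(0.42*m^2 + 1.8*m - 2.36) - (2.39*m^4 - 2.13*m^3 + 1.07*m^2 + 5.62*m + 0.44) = -2.39*m^4 + 2.13*m^3 - 0.65*m^2 - 3.82*m - 2.8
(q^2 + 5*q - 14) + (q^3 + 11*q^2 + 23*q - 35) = q^3 + 12*q^2 + 28*q - 49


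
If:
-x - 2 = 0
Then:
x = -2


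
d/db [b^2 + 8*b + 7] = 2*b + 8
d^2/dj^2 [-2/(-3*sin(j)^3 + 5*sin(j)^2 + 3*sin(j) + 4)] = 2*(81*sin(j)^6 - 165*sin(j)^5 - 26*sin(j)^4 + 393*sin(j)^3 - 167*sin(j)^2 - 174*sin(j) + 22)/(3*sin(j)*cos(j)^2 - 5*cos(j)^2 + 9)^3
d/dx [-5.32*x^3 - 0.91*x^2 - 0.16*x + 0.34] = -15.96*x^2 - 1.82*x - 0.16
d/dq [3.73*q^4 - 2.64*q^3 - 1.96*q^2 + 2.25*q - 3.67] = 14.92*q^3 - 7.92*q^2 - 3.92*q + 2.25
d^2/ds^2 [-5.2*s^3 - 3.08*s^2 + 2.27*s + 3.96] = -31.2*s - 6.16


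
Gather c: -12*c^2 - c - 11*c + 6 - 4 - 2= -12*c^2 - 12*c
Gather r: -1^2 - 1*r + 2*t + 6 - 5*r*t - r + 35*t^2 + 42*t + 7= r*(-5*t - 2) + 35*t^2 + 44*t + 12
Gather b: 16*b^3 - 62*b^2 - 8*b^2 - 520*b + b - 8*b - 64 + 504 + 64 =16*b^3 - 70*b^2 - 527*b + 504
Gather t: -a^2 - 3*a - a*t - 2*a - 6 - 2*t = -a^2 - 5*a + t*(-a - 2) - 6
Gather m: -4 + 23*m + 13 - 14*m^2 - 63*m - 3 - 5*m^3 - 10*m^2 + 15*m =-5*m^3 - 24*m^2 - 25*m + 6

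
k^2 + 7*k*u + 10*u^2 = (k + 2*u)*(k + 5*u)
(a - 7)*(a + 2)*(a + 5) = a^3 - 39*a - 70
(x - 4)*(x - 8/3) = x^2 - 20*x/3 + 32/3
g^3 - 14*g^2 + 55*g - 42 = (g - 7)*(g - 6)*(g - 1)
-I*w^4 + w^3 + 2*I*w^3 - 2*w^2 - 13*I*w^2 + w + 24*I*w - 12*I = (w - 1)*(w - 3*I)*(w + 4*I)*(-I*w + I)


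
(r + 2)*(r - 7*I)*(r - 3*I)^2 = r^4 + 2*r^3 - 13*I*r^3 - 51*r^2 - 26*I*r^2 - 102*r + 63*I*r + 126*I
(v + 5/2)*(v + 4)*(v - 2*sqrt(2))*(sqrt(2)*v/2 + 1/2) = sqrt(2)*v^4/2 - 3*v^3/2 + 13*sqrt(2)*v^3/4 - 39*v^2/4 + 4*sqrt(2)*v^2 - 15*v - 13*sqrt(2)*v/2 - 10*sqrt(2)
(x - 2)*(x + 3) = x^2 + x - 6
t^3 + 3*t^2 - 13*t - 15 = (t - 3)*(t + 1)*(t + 5)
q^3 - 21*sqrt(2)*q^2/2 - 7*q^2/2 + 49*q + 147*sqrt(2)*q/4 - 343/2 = (q - 7/2)*(q - 7*sqrt(2))*(q - 7*sqrt(2)/2)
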